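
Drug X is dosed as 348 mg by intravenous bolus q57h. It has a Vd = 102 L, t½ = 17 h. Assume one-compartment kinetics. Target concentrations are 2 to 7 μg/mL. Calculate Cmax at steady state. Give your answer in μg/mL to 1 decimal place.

τ/t½ = 57/17 ≈ 3.3529, so fraction remaining f = (1/2)^(57/17) ≈ 0.0979.
Accumulation ratio R = 1/(1 − f) ≈ 1/0.9021 ≈ 1.1085.
Each bolus raises the concentration by D/Vd = 348/102 ≈ 3.412 μg/mL.
Steady-state peak Cmax,ss = C₀·R ≈ 3.412 × 1.1085 ≈ 3.782 μg/mL.
Peak 3.8 μg/mL vs MTC 7 μg/mL: below toxic threshold.

3.8 μg/mL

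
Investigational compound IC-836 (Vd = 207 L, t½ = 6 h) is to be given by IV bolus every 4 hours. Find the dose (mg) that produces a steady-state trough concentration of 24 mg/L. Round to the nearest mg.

2918 mg

τ/t½ = 4/6 ≈ 0.66667, so f = (1/2)^(4/6) ≈ 0.629961.
Cmin,ss = (D/Vd)·f/(1−f), so D = Cmin,ss·Vd·(1−f)/f.
D = 24 × 207 × (1−f)/f ≈ 24 × 207 × 0.58740 ≈ 2918.20 mg.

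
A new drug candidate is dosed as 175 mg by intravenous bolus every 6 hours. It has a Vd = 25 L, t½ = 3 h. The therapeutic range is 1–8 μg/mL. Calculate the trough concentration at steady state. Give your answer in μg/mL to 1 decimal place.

2.3 μg/mL

The dosing interval is 2 half-lives, so f = 2^(−2) = 0.25.
At steady state, R = 1/(1 − 0.25) = 4/3.
Single-dose peak C₀ = D/Vd = 175/25 = 7 μg/mL.
Steady-state peak Cmax,ss = C₀·R = 7 × 4/3 ≈ 9.333 μg/mL.
Steady-state trough Cmin,ss = Cmax,ss·f ≈ 9.333 × 0.25 ≈ 2.333 μg/mL.
Trough 2.3 μg/mL vs MEC 1 μg/mL: adequate.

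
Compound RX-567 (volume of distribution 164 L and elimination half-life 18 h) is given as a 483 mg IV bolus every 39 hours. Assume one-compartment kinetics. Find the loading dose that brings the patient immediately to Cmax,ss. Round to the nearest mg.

621 mg

f = (1/2)^(39/18) ≈ 0.222725; accumulation ratio R = 1/(1−f) ≈ 1.28655.
Loading dose to hit Cmax,ss on first dose: D_load = D_maint·R ≈ 483 × 1.28655 ≈ 621.40 mg.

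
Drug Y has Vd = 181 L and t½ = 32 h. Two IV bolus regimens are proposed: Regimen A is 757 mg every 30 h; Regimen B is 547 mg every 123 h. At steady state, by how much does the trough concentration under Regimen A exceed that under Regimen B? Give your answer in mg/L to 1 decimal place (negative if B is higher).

Regimen A: f = (1/2)^(30/32) ≈ 0.5221; Cmin,ss = (757/181)·f/(1−f) ≈ 4.569 mg/L.
Regimen B: f = (1/2)^(123/32) ≈ 0.0696; Cmin,ss = (547/181)·f/(1−f) ≈ 0.226 mg/L.
Difference ≈ 4.569 − 0.226 ≈ 4.343 mg/L.

4.3 mg/L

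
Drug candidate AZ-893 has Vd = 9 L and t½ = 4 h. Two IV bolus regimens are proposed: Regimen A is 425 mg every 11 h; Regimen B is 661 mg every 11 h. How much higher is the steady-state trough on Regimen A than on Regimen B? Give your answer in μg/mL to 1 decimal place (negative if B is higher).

-4.6 μg/mL

Regimen A: f = (1/2)^(11/4) ≈ 0.1487; Cmin,ss = (425/9)·f/(1−f) ≈ 8.248 μg/mL.
Regimen B: f = (1/2)^(11/4) ≈ 0.1487; Cmin,ss = (661/9)·f/(1−f) ≈ 12.829 μg/mL.
Difference ≈ 8.248 − 12.829 ≈ -4.581 μg/mL.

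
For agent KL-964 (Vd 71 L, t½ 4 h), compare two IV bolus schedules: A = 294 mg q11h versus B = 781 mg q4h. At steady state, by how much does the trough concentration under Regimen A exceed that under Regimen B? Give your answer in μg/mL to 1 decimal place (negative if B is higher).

-10.3 μg/mL

Regimen A: f = (1/2)^(11/4) ≈ 0.1487; Cmin,ss = (294/71)·f/(1−f) ≈ 0.723 μg/mL.
Regimen B: f = (1/2)^(4/4) ≈ 0.5000; Cmin,ss = (781/71)·f/(1−f) ≈ 11.000 μg/mL.
Difference ≈ 0.723 − 11.000 ≈ -10.277 μg/mL.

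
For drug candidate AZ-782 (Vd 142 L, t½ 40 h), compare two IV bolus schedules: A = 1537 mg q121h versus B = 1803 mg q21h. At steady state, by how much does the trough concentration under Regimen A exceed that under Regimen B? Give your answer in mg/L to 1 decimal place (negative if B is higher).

Regimen A: f = (1/2)^(121/40) ≈ 0.1229; Cmin,ss = (1537/142)·f/(1−f) ≈ 1.517 mg/L.
Regimen B: f = (1/2)^(21/40) ≈ 0.6950; Cmin,ss = (1803/142)·f/(1−f) ≈ 28.933 mg/L.
Difference ≈ 1.517 − 28.933 ≈ -27.416 mg/L.

-27.4 mg/L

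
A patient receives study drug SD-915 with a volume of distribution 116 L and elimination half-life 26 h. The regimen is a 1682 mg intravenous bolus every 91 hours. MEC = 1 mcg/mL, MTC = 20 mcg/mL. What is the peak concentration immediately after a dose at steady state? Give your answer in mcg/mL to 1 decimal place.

15.9 mcg/mL

Over one 91-h interval, 91/26 ≈ 3.5 half-lives elapse, leaving f ≈ 0.0884 of each dose.
At steady state, accumulation factor R = 1/(1 − e^(−kτ)) ≈ 1.0970.
Each bolus raises the concentration by D/Vd = 1682/116 ≈ 14.500 mcg/mL.
Steady-state peak Cmax,ss = C₀·R ≈ 14.500 × 1.0970 ≈ 15.906 mcg/mL.
Peak 15.9 mcg/mL vs MTC 20 mcg/mL: below toxic threshold.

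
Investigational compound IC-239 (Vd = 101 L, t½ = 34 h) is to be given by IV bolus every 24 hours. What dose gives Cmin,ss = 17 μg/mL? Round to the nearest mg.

1084 mg

τ/t½ = 24/34 ≈ 0.70588, so f = (1/2)^(24/34) ≈ 0.613067.
Cmin,ss = (D/Vd)·f/(1−f), so D = Cmin,ss·Vd·(1−f)/f.
D = 17 × 101 × (1−f)/f ≈ 17 × 101 × 0.63114 ≈ 1083.67 mg.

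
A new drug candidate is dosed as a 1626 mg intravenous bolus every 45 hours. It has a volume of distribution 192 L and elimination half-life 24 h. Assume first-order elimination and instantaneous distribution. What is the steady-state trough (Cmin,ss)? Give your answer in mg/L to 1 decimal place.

3.2 mg/L

k = ln2/t½ = ln2/24 ≈ 0.028881 h⁻¹; fraction remaining f = e^(−kτ) = e^(−0.028881×45) ≈ 0.2726.
Single-dose peak C₀ = D/Vd = 1626/192 ≈ 8.469 mg/L.
Steady-state trough Cmin,ss = C₀·f/(1−f) ≈ 8.469 × 0.2726/0.7274 ≈ 3.174 mg/L.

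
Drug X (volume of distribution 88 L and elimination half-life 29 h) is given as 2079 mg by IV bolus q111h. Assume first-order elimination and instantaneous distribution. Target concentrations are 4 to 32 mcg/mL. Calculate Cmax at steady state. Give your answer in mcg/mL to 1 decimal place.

25.4 mcg/mL

Over one 111-h interval, 111/29 ≈ 3.8276 half-lives elapse, leaving f ≈ 0.0704 of each dose.
At steady state, accumulation factor R = 1/(1 − e^(−kτ)) ≈ 1.0757.
Each bolus raises the concentration by D/Vd = 2079/88 ≈ 23.625 mcg/mL.
Cmax,ss = C₀/(1 − f) ≈ 23.625/0.9296 ≈ 25.414 mcg/mL.
Peak 25.4 mcg/mL vs MTC 32 mcg/mL: below toxic threshold.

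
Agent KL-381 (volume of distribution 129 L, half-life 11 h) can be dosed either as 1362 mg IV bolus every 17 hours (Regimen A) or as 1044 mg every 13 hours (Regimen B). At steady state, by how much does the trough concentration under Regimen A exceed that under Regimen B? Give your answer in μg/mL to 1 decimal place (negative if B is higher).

-0.9 μg/mL

Regimen A: f = (1/2)^(17/11) ≈ 0.3426; Cmin,ss = (1362/129)·f/(1−f) ≈ 5.502 μg/mL.
Regimen B: f = (1/2)^(13/11) ≈ 0.4408; Cmin,ss = (1044/129)·f/(1−f) ≈ 6.379 μg/mL.
Difference ≈ 5.502 − 6.379 ≈ -0.877 μg/mL.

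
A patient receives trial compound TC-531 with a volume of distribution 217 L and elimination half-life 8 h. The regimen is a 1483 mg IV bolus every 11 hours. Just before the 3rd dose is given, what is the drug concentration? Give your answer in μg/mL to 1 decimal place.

f = (1/2)^(τ/t½) = (1/2)^(11/8) ≈ 0.3856.
C₀ = D/Vd = 1483/217 ≈ 6.834 μg/mL.
Before the 3rd dose, 2 doses have been given. Superposition: Cmin = C₀·(f + f²).
≈ 6.834 × (0.3856 + 0.1487) ≈ 6.834 × 0.5343 ≈ 3.651 μg/mL.

3.7 μg/mL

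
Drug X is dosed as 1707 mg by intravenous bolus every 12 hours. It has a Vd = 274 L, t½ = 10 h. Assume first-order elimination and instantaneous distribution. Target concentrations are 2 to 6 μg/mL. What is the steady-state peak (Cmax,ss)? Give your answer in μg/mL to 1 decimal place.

11.0 μg/mL

Over one 12-h interval, 12/10 ≈ 1.2 half-lives elapse, leaving f ≈ 0.4353 of each dose.
Accumulation ratio R = 1/(1 − f) ≈ 1/0.5647 ≈ 1.7709.
Each bolus raises the concentration by D/Vd = 1707/274 ≈ 6.230 μg/mL.
Cmax,ss = C₀/(1 − f) ≈ 6.230/0.5647 ≈ 11.032 μg/mL.
Peak 11.0 μg/mL vs MTC 6 μg/mL: exceeds toxic threshold.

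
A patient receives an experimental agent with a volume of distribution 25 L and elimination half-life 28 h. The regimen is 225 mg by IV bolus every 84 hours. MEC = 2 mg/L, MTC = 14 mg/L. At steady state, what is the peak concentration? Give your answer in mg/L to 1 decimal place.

10.3 mg/L

τ = 84 h = 3 half-lives, so f = (1/2)^3 = 0.125.
At steady state, R = 1/(1 − 0.125) = 8/7.
Single-dose peak C₀ = D/Vd = 225/25 = 9 mg/L.
Steady-state peak Cmax,ss = C₀·R = 9 × 8/7 ≈ 10.286 mg/L.
Peak 10.3 mg/L vs MTC 14 mg/L: below toxic threshold.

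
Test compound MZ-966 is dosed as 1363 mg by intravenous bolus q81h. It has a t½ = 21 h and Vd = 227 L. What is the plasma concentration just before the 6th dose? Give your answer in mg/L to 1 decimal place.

f = (1/2)^(τ/t½) = (1/2)^(81/21) ≈ 0.0690.
C₀ = D/Vd = 1363/227 ≈ 6.004 mg/L.
Before the 6th dose, 5 doses have been given. Superposition: Cmin = C₀·(f + f² + … + f^5).
≈ 6.004 × (0.0690 + 0.0048 + 0.0003 + 0.0000 + 0.0000) ≈ 6.004 × 0.0741 ≈ 0.445 mg/L.

0.4 mg/L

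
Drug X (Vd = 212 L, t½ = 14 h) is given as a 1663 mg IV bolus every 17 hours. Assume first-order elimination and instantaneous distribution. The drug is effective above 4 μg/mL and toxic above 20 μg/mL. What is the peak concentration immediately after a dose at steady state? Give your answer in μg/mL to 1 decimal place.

Over one 17-h interval, 17/14 ≈ 1.2143 half-lives elapse, leaving f ≈ 0.4310 of each dose.
At steady state, accumulation factor R = 1/(1 − e^(−kτ)) ≈ 1.7575.
Single-dose peak C₀ = D/Vd = 1663/212 ≈ 7.844 μg/mL.
Steady-state peak Cmax,ss = C₀·R ≈ 7.844 × 1.7575 ≈ 13.786 μg/mL.
Peak 13.8 μg/mL vs MTC 20 μg/mL: below toxic threshold.

13.8 μg/mL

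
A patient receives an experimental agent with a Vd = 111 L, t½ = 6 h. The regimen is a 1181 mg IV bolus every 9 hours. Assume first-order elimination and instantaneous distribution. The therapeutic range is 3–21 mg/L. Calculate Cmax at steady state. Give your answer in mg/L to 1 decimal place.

16.5 mg/L

τ/t½ = 9/6 ≈ 1.5, so fraction remaining f = (1/2)^(9/6) ≈ 0.3536.
Accumulation ratio R = 1/(1 − f) ≈ 1/0.6464 ≈ 1.5470.
Single-dose peak C₀ = D/Vd = 1181/111 ≈ 10.640 mg/L.
Cmax,ss = C₀/(1 − f) ≈ 10.640/0.6464 ≈ 16.460 mg/L.
Peak 16.5 mg/L vs MTC 21 mg/L: below toxic threshold.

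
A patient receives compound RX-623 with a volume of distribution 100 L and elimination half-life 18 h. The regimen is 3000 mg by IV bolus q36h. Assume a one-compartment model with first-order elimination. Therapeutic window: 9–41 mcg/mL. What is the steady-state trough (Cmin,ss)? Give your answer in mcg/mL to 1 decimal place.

The dosing interval is 2 half-lives, so f = 2^(−2) = 0.25.
At steady state, R = 1/(1 − 0.25) = 4/3.
Single-dose peak C₀ = D/Vd = 3000/100 = 30 mcg/mL.
Steady-state peak Cmax,ss = C₀·R = 30 × 4/3 ≈ 40.000 mcg/mL.
Steady-state trough Cmin,ss = Cmax,ss·f ≈ 40.000 × 0.25 ≈ 10.000 mcg/mL.
Trough 10.0 mcg/mL vs MEC 9 mcg/mL: adequate.

10.0 mcg/mL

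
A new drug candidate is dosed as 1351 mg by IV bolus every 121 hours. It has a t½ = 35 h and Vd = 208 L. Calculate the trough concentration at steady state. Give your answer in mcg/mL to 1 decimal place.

k = ln2/t½ = ln2/35 ≈ 0.019804 h⁻¹; fraction remaining f = e^(−kτ) = e^(−0.019804×121) ≈ 0.0911.
Accumulation ratio R = 1/(1 − f) ≈ 1/0.9089 ≈ 1.1002.
Single-dose peak C₀ = D/Vd = 1351/208 ≈ 6.495 mcg/mL.
Steady-state peak Cmax,ss = C₀·R ≈ 6.495 × 1.1002 ≈ 7.146 mcg/mL.
One interval later, Cmin,ss = Cmax,ss·e^(−kτ) ≈ 7.146 × 0.0911 ≈ 0.651 mcg/mL.

0.7 mcg/mL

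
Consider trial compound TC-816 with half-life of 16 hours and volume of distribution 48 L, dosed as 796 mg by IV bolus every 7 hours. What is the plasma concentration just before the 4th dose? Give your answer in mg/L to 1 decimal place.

f = (1/2)^(τ/t½) = (1/2)^(7/16) ≈ 0.7384.
C₀ = D/Vd = 796/48 ≈ 16.583 mg/L.
Before the 4th dose, 3 doses have been given. Superposition: Cmin = C₀·(f + f² + … + f^3).
≈ 16.583 × (0.7384 + 0.5452 + 0.4026) ≈ 16.583 × 1.6862 ≈ 27.962 mg/L.

28.0 mg/L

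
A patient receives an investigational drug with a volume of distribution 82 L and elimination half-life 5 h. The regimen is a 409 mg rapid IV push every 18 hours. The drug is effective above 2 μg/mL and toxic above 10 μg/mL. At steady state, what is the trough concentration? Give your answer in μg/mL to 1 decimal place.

k = ln2/t½ = ln2/5 ≈ 0.138629 h⁻¹; fraction remaining f = e^(−kτ) = e^(−0.138629×18) ≈ 0.0825.
Each bolus raises the concentration by D/Vd = 409/82 ≈ 4.988 μg/mL.
Steady-state trough Cmin,ss = C₀·f/(1−f) ≈ 4.988 × 0.0825/0.9175 ≈ 0.449 μg/mL.
Trough 0.4 μg/mL vs MEC 2 μg/mL: subtherapeutic.

0.4 μg/mL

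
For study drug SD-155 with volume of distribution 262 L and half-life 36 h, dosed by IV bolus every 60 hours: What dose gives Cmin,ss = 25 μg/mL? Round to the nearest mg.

τ/t½ = 60/36 ≈ 1.6667, so f = (1/2)^(60/36) ≈ 0.314980.
Cmin,ss = (D/Vd)·f/(1−f), so D = Cmin,ss·Vd·(1−f)/f.
D = 25 × 262 × (1−f)/f ≈ 25 × 262 × 2.17480 ≈ 14244.94 mg.

14245 mg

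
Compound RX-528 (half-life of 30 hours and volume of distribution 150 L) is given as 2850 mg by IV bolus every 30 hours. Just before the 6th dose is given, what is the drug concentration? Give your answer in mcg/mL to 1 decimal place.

f = (1/2)^(τ/t½) = (1/2)^(30/30) ≈ 0.5000.
C₀ = D/Vd = 2850/150 ≈ 19.000 mcg/mL.
Before the 6th dose, 5 doses have been given. Superposition: Cmin = C₀·(f + f² + … + f^5).
≈ 19.000 × (0.5000 + 0.2500 + 0.1250 + 0.0625 + 0.0313) ≈ 19.000 × 0.9688 ≈ 18.407 mcg/mL.

18.4 mcg/mL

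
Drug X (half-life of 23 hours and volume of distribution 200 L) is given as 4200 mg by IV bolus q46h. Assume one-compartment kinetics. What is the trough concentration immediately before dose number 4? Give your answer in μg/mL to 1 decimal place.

6.9 μg/mL

f = (1/2)^(τ/t½) = (1/2)^(46/23) ≈ 0.2500.
C₀ = D/Vd = 4200/200 ≈ 21.000 μg/mL.
Before the 4th dose, 3 doses have been given. Superposition: Cmin = C₀·(f + f² + … + f^3).
≈ 21.000 × (0.2500 + 0.0625 + 0.0156) ≈ 21.000 × 0.3281 ≈ 6.890 μg/mL.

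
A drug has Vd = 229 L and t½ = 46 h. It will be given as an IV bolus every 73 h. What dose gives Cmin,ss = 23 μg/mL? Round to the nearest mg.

10556 mg

τ/t½ = 73/46 ≈ 1.587, so f = (1/2)^(73/46) ≈ 0.332873.
Cmin,ss = (D/Vd)·f/(1−f), so D = Cmin,ss·Vd·(1−f)/f.
D = 23 × 229 × (1−f)/f ≈ 23 × 229 × 2.00415 ≈ 10555.86 mg.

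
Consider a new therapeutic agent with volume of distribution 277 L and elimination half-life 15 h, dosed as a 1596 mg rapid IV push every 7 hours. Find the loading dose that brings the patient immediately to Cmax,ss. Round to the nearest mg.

f = (1/2)^(7/15) ≈ 0.723635; accumulation ratio R = 1/(1−f) ≈ 3.61840.
Loading dose to hit Cmax,ss on first dose: D_load = D_maint·R ≈ 1596 × 3.61840 ≈ 5774.97 mg.

5775 mg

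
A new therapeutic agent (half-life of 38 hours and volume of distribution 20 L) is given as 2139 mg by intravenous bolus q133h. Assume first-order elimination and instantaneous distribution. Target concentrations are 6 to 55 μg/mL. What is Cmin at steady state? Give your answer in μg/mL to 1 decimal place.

10.4 μg/mL

k = ln2/t½ = ln2/38 ≈ 0.018241 h⁻¹; fraction remaining f = e^(−kτ) = e^(−0.018241×133) ≈ 0.0884.
Accumulation ratio R = 1/(1 − f) ≈ 1/0.9116 ≈ 1.0970.
Each bolus raises the concentration by D/Vd = 2139/20 ≈ 106.950 μg/mL.
Steady-state peak Cmax,ss = C₀·R ≈ 106.950 × 1.0970 ≈ 117.324 μg/mL.
Steady-state trough Cmin,ss = Cmax,ss·f ≈ 117.324 × 0.0884 ≈ 10.371 μg/mL.
Trough 10.4 μg/mL vs MEC 6 μg/mL: adequate.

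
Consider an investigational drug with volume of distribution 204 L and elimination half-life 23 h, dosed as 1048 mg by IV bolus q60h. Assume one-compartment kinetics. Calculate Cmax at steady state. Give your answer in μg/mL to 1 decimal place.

τ/t½ = 60/23 ≈ 2.6087, so fraction remaining f = (1/2)^(60/23) ≈ 0.1639.
Accumulation ratio R = 1/(1 − f) ≈ 1/0.8361 ≈ 1.1960.
Single-dose peak C₀ = D/Vd = 1048/204 ≈ 5.137 μg/mL.
Steady-state peak Cmax,ss = C₀·R ≈ 5.137 × 1.1960 ≈ 6.144 μg/mL.

6.1 μg/mL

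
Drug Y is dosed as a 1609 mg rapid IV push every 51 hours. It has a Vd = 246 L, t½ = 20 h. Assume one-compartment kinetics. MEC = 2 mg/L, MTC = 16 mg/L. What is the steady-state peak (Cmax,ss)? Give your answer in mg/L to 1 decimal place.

τ/t½ = 51/20 ≈ 2.55, so fraction remaining f = (1/2)^(51/20) ≈ 0.1708.
At steady state, accumulation factor R = 1/(1 − e^(−kτ)) ≈ 1.2060.
Each bolus raises the concentration by D/Vd = 1609/246 ≈ 6.541 mg/L.
Steady-state peak Cmax,ss = C₀·R ≈ 6.541 × 1.2060 ≈ 7.888 mg/L.
Peak 7.9 mg/L vs MTC 16 mg/L: below toxic threshold.

7.9 mg/L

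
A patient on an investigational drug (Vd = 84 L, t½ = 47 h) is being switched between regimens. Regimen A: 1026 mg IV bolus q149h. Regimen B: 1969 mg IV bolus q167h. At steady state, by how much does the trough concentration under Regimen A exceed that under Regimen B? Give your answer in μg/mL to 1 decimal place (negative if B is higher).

-0.7 μg/mL

Regimen A: f = (1/2)^(149/47) ≈ 0.1111; Cmin,ss = (1026/84)·f/(1−f) ≈ 1.527 μg/mL.
Regimen B: f = (1/2)^(167/47) ≈ 0.0852; Cmin,ss = (1969/84)·f/(1−f) ≈ 2.183 μg/mL.
Difference ≈ 1.527 − 2.183 ≈ -0.656 μg/mL.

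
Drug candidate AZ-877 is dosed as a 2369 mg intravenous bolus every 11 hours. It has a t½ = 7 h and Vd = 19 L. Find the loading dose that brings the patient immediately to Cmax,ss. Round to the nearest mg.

3570 mg

f = (1/2)^(11/7) ≈ 0.336475; accumulation ratio R = 1/(1−f) ≈ 1.50710.
Loading dose to hit Cmax,ss on first dose: D_load = D_maint·R ≈ 2369 × 1.50710 ≈ 3570.32 mg.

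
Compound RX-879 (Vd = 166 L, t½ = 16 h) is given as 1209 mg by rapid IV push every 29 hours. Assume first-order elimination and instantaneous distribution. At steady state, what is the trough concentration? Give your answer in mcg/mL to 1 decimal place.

2.9 mcg/mL

τ/t½ = 29/16 ≈ 1.8125, so fraction remaining f = (1/2)^(29/16) ≈ 0.2847.
Each bolus raises the concentration by D/Vd = 1209/166 ≈ 7.283 mcg/mL.
Steady-state trough Cmin,ss = C₀·f/(1−f) ≈ 7.283 × 0.2847/0.7153 ≈ 2.899 mcg/mL.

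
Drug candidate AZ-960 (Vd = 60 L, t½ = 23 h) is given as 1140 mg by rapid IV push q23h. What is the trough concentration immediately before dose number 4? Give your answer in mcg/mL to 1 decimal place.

f = (1/2)^(τ/t½) = (1/2)^(23/23) ≈ 0.5000.
C₀ = D/Vd = 1140/60 ≈ 19.000 mcg/mL.
Before the 4th dose, 3 doses have been given. Superposition: Cmin = C₀·(f + f² + … + f^3).
≈ 19.000 × (0.5000 + 0.2500 + 0.1250) ≈ 19.000 × 0.8750 ≈ 16.625 mcg/mL.

16.6 mcg/mL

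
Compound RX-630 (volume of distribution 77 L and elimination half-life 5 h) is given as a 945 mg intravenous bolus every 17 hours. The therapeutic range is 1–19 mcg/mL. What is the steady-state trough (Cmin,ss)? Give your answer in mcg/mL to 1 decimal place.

Over one 17-h interval, 17/5 ≈ 3.4 half-lives elapse, leaving f ≈ 0.0947 of each dose.
Accumulation ratio R = 1/(1 − f) ≈ 1/0.9053 ≈ 1.1046.
Single-dose peak C₀ = D/Vd = 945/77 ≈ 12.273 mcg/mL.
Cmax,ss = C₀/(1 − f) ≈ 12.273/0.9053 ≈ 13.557 mcg/mL.
Steady-state trough Cmin,ss = Cmax,ss·f ≈ 13.557 × 0.0947 ≈ 1.284 mcg/mL.
Trough 1.3 mcg/mL vs MEC 1 mcg/mL: adequate.

1.3 mcg/mL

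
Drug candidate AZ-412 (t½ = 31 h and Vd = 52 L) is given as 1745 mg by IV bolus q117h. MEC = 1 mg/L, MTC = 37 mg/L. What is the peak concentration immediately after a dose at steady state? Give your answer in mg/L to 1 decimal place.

k = ln2/t½ = ln2/31 ≈ 0.022360 h⁻¹; fraction remaining f = e^(−kτ) = e^(−0.022360×117) ≈ 0.0731.
At steady state, accumulation factor R = 1/(1 − e^(−kτ)) ≈ 1.0789.
Each bolus raises the concentration by D/Vd = 1745/52 ≈ 33.558 mg/L.
Steady-state peak Cmax,ss = C₀·R ≈ 33.558 × 1.0789 ≈ 36.206 mg/L.
Peak 36.2 mg/L vs MTC 37 mg/L: below toxic threshold.

36.2 mg/L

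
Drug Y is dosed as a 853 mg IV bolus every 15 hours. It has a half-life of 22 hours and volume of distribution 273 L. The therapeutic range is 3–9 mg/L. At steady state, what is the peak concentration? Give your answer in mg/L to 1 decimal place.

8.3 mg/L

τ/t½ = 15/22 ≈ 0.68182, so fraction remaining f = (1/2)^(15/22) ≈ 0.6234.
At steady state, accumulation factor R = 1/(1 − e^(−kτ)) ≈ 2.6553.
Each bolus raises the concentration by D/Vd = 853/273 ≈ 3.125 mg/L.
Steady-state peak Cmax,ss = C₀·R ≈ 3.125 × 2.6553 ≈ 8.298 mg/L.
Peak 8.3 mg/L vs MTC 9 mg/L: below toxic threshold.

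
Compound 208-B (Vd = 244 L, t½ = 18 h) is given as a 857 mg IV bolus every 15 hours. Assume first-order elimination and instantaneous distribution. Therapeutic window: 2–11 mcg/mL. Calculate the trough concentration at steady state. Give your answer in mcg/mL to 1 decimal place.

k = ln2/t½ = ln2/18 ≈ 0.038508 h⁻¹; fraction remaining f = e^(−kτ) = e^(−0.038508×15) ≈ 0.5612.
Single-dose peak C₀ = D/Vd = 857/244 ≈ 3.512 mcg/mL.
Steady-state trough Cmin,ss = C₀·f/(1−f) ≈ 3.512 × 0.5612/0.4388 ≈ 4.492 mcg/mL.
Trough 4.5 mcg/mL vs MEC 2 mcg/mL: adequate.

4.5 mcg/mL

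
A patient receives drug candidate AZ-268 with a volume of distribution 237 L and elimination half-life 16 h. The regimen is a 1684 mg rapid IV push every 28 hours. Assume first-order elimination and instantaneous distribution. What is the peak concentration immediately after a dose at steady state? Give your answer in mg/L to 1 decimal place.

τ/t½ = 28/16 ≈ 1.75, so fraction remaining f = (1/2)^(28/16) ≈ 0.2973.
At steady state, accumulation factor R = 1/(1 − e^(−kτ)) ≈ 1.4231.
Each bolus raises the concentration by D/Vd = 1684/237 ≈ 7.105 mg/L.
Steady-state peak Cmax,ss = C₀·R ≈ 7.105 × 1.4231 ≈ 10.111 mg/L.

10.1 mg/L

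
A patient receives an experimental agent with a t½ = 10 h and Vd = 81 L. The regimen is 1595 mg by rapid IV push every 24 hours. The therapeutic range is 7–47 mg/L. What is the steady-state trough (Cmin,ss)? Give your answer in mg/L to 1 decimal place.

4.6 mg/L

Over one 24-h interval, 24/10 ≈ 2.4 half-lives elapse, leaving f ≈ 0.1895 of each dose.
Accumulation ratio R = 1/(1 − f) ≈ 1/0.8105 ≈ 1.2338.
Each bolus raises the concentration by D/Vd = 1595/81 ≈ 19.691 mg/L.
Steady-state peak Cmax,ss = C₀·R ≈ 19.691 × 1.2338 ≈ 24.295 mg/L.
One interval later, Cmin,ss = Cmax,ss·e^(−kτ) ≈ 24.295 × 0.1895 ≈ 4.604 mg/L.
Trough 4.6 mg/L vs MEC 7 mg/L: subtherapeutic.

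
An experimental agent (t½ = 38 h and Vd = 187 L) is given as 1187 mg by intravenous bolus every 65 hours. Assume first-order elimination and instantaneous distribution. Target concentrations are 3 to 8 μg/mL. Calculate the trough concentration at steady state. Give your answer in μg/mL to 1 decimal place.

2.8 μg/mL

k = ln2/t½ = ln2/38 ≈ 0.018241 h⁻¹; fraction remaining f = e^(−kτ) = e^(−0.018241×65) ≈ 0.3055.
Accumulation ratio R = 1/(1 − f) ≈ 1/0.6945 ≈ 1.4399.
Each bolus raises the concentration by D/Vd = 1187/187 ≈ 6.348 μg/mL.
Steady-state peak Cmax,ss = C₀·R ≈ 6.348 × 1.4399 ≈ 9.140 μg/mL.
One interval later, Cmin,ss = Cmax,ss·e^(−kτ) ≈ 9.140 × 0.3055 ≈ 2.792 μg/mL.
Trough 2.8 μg/mL vs MEC 3 μg/mL: subtherapeutic.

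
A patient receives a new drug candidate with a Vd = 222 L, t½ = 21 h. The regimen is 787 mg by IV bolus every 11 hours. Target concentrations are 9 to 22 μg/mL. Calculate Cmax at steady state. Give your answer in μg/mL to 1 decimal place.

11.6 μg/mL

Over one 11-h interval, 11/21 ≈ 0.52381 half-lives elapse, leaving f ≈ 0.6955 of each dose.
At steady state, accumulation factor R = 1/(1 − e^(−kτ)) ≈ 3.2841.
Each bolus raises the concentration by D/Vd = 787/222 ≈ 3.545 μg/mL.
Cmax,ss = C₀/(1 − f) ≈ 3.545/0.3045 ≈ 11.642 μg/mL.
Peak 11.6 μg/mL vs MTC 22 μg/mL: below toxic threshold.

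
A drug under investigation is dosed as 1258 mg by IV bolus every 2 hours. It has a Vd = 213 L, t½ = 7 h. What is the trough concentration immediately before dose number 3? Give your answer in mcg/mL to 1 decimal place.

f = (1/2)^(τ/t½) = (1/2)^(2/7) ≈ 0.8203.
C₀ = D/Vd = 1258/213 ≈ 5.906 mcg/mL.
Before the 3rd dose, 2 doses have been given. Superposition: Cmin = C₀·(f + f²).
≈ 5.906 × (0.8203 + 0.6729) ≈ 5.906 × 1.4932 ≈ 8.819 mcg/mL.

8.8 mcg/mL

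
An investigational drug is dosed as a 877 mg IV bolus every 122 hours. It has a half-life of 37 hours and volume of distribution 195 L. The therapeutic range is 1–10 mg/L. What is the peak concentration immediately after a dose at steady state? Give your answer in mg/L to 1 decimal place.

5.0 mg/L

k = ln2/t½ = ln2/37 ≈ 0.018734 h⁻¹; fraction remaining f = e^(−kτ) = e^(−0.018734×122) ≈ 0.1017.
At steady state, accumulation factor R = 1/(1 − e^(−kτ)) ≈ 1.1132.
Each bolus raises the concentration by D/Vd = 877/195 ≈ 4.497 mg/L.
Steady-state peak Cmax,ss = C₀·R ≈ 4.497 × 1.1132 ≈ 5.006 mg/L.
Peak 5.0 mg/L vs MTC 10 mg/L: below toxic threshold.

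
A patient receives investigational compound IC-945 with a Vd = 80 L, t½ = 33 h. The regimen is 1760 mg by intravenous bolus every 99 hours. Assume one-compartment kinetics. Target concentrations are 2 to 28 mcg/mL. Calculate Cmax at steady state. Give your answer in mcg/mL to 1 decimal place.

25.1 mcg/mL

The dosing interval is 3 half-lives, so f = 2^(−3) = 0.125.
At steady state, R = 1/(1 − 0.125) = 8/7.
Single-dose peak C₀ = D/Vd = 1760/80 = 22 mcg/mL.
Steady-state peak Cmax,ss = C₀·R = 22 × 8/7 ≈ 25.143 mcg/mL.
Peak 25.1 mcg/mL vs MTC 28 mcg/mL: below toxic threshold.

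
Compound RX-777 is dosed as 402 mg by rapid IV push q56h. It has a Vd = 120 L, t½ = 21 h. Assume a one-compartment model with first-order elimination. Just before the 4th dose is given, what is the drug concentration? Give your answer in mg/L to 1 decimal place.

f = (1/2)^(τ/t½) = (1/2)^(56/21) ≈ 0.1575.
C₀ = D/Vd = 402/120 ≈ 3.350 mg/L.
Before the 4th dose, 3 doses have been given. Superposition: Cmin = C₀·(f + f² + … + f^3).
≈ 3.350 × (0.1575 + 0.0248 + 0.0039) ≈ 3.350 × 0.1862 ≈ 0.624 mg/L.

0.6 mg/L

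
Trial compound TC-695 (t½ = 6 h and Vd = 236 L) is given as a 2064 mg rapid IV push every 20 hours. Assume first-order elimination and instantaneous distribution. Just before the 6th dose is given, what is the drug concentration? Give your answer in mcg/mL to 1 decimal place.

1.0 mcg/mL

f = (1/2)^(τ/t½) = (1/2)^(20/6) ≈ 0.0992.
C₀ = D/Vd = 2064/236 ≈ 8.746 mcg/mL.
Before the 6th dose, 5 doses have been given. Superposition: Cmin = C₀·(f + f² + … + f^5).
≈ 8.746 × (0.0992 + 0.0098 + 0.0010 + 0.0001 + 0.0000) ≈ 8.746 × 0.1101 ≈ 0.963 mcg/mL.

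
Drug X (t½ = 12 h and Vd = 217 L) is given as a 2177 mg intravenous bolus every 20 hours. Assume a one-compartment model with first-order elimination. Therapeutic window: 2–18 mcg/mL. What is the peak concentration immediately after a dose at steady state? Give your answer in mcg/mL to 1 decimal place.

14.6 mcg/mL

τ/t½ = 20/12 ≈ 1.6667, so fraction remaining f = (1/2)^(20/12) ≈ 0.3150.
Accumulation ratio R = 1/(1 − f) ≈ 1/0.6850 ≈ 1.4599.
Each bolus raises the concentration by D/Vd = 2177/217 ≈ 10.032 mcg/mL.
Cmax,ss = C₀/(1 − f) ≈ 10.032/0.6850 ≈ 14.645 mcg/mL.
Peak 14.6 mcg/mL vs MTC 18 mcg/mL: below toxic threshold.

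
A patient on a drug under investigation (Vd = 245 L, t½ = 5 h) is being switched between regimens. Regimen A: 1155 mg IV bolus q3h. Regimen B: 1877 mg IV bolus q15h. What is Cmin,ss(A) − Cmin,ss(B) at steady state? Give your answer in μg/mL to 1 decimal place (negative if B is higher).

Regimen A: f = (1/2)^(3/5) ≈ 0.6598; Cmin,ss = (1155/245)·f/(1−f) ≈ 9.143 μg/mL.
Regimen B: f = (1/2)^(15/5) ≈ 0.1250; Cmin,ss = (1877/245)·f/(1−f) ≈ 1.094 μg/mL.
Difference ≈ 9.143 − 1.094 ≈ 8.049 μg/mL.

8.0 μg/mL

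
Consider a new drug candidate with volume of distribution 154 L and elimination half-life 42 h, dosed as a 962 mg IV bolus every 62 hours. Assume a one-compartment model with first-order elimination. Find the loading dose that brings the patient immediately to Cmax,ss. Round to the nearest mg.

1502 mg

f = (1/2)^(62/42) ≈ 0.359437; accumulation ratio R = 1/(1−f) ≈ 1.56113.
Loading dose to hit Cmax,ss on first dose: D_load = D_maint·R ≈ 962 × 1.56113 ≈ 1501.81 mg.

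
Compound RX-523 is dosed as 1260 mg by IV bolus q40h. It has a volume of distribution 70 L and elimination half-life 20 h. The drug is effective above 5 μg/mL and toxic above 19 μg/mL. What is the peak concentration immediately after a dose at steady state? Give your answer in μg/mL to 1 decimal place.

The dosing interval is 2 half-lives, so f = 2^(−2) = 0.25.
At steady state, R = 1/(1 − 0.25) = 4/3.
Single-dose peak C₀ = D/Vd = 1260/70 = 18 μg/mL.
Steady-state peak Cmax,ss = C₀·R = 18 × 4/3 ≈ 24.000 μg/mL.
Peak 24.0 μg/mL vs MTC 19 μg/mL: exceeds toxic threshold.

24.0 μg/mL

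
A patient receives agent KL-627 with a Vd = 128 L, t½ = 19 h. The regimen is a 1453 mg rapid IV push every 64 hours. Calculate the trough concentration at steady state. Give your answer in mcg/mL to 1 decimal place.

k = ln2/t½ = ln2/19 ≈ 0.036481 h⁻¹; fraction remaining f = e^(−kτ) = e^(−0.036481×64) ≈ 0.0968.
At steady state, accumulation factor R = 1/(1 − e^(−kτ)) ≈ 1.1072.
Single-dose peak C₀ = D/Vd = 1453/128 ≈ 11.352 mcg/mL.
Steady-state peak Cmax,ss = C₀·R ≈ 11.352 × 1.1072 ≈ 12.569 mcg/mL.
Steady-state trough Cmin,ss = Cmax,ss·f ≈ 12.569 × 0.0968 ≈ 1.217 mcg/mL.

1.2 mcg/mL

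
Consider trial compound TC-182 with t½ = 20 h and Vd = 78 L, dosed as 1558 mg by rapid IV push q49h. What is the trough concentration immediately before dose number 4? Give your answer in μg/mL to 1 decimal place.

f = (1/2)^(τ/t½) = (1/2)^(49/20) ≈ 0.1830.
C₀ = D/Vd = 1558/78 ≈ 19.974 μg/mL.
Before the 4th dose, 3 doses have been given. Superposition: Cmin = C₀·(f + f² + … + f^3).
≈ 19.974 × (0.1830 + 0.0335 + 0.0061) ≈ 19.974 × 0.2226 ≈ 4.446 μg/mL.

4.4 μg/mL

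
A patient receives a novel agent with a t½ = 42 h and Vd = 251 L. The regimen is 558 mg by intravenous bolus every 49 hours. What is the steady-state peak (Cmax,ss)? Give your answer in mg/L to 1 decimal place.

4.0 mg/L

τ/t½ = 49/42 ≈ 1.1667, so fraction remaining f = (1/2)^(49/42) ≈ 0.4454.
At steady state, accumulation factor R = 1/(1 − e^(−kτ)) ≈ 1.8031.
Each bolus raises the concentration by D/Vd = 558/251 ≈ 2.223 mg/L.
Steady-state peak Cmax,ss = C₀·R ≈ 2.223 × 1.8031 ≈ 4.008 mg/L.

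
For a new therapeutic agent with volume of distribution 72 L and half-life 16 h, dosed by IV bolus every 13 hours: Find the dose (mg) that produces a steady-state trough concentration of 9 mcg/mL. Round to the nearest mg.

τ/t½ = 13/16 ≈ 0.8125, so f = (1/2)^(13/16) ≈ 0.569394.
Cmin,ss = (D/Vd)·f/(1−f), so D = Cmin,ss·Vd·(1−f)/f.
D = 9 × 72 × (1−f)/f ≈ 9 × 72 × 0.75625 ≈ 490.05 mg.

490 mg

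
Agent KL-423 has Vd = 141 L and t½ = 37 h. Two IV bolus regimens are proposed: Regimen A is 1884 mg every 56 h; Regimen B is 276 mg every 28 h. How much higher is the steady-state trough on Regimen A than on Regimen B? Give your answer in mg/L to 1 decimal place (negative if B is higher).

4.4 mg/L

Regimen A: f = (1/2)^(56/37) ≈ 0.3503; Cmin,ss = (1884/141)·f/(1−f) ≈ 7.204 mg/L.
Regimen B: f = (1/2)^(28/37) ≈ 0.5918; Cmin,ss = (276/141)·f/(1−f) ≈ 2.838 mg/L.
Difference ≈ 7.204 − 2.838 ≈ 4.366 mg/L.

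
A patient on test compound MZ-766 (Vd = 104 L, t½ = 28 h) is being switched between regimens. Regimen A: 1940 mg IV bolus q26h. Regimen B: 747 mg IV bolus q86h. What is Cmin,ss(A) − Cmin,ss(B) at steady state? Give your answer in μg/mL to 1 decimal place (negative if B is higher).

Regimen A: f = (1/2)^(26/28) ≈ 0.5254; Cmin,ss = (1940/104)·f/(1−f) ≈ 20.651 μg/mL.
Regimen B: f = (1/2)^(86/28) ≈ 0.1190; Cmin,ss = (747/104)·f/(1−f) ≈ 0.970 μg/mL.
Difference ≈ 20.651 − 0.970 ≈ 19.681 μg/mL.

19.7 μg/mL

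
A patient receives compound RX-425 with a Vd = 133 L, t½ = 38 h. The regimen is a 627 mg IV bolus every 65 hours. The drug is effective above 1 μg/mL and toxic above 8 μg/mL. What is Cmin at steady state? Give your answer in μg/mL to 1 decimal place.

τ/t½ = 65/38 ≈ 1.7105, so fraction remaining f = (1/2)^(65/38) ≈ 0.3055.
Each bolus raises the concentration by D/Vd = 627/133 ≈ 4.714 μg/mL.
Steady-state trough Cmin,ss = C₀·f/(1−f) ≈ 4.714 × 0.3055/0.6945 ≈ 2.074 μg/mL.
Trough 2.1 μg/mL vs MEC 1 μg/mL: adequate.

2.1 μg/mL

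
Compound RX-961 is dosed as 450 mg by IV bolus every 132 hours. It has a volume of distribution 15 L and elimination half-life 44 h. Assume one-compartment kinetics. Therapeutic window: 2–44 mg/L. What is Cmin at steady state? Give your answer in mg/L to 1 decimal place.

4.3 mg/L

The dosing interval is 3 half-lives, so f = 2^(−3) = 0.125.
At steady state, R = 1/(1 − 0.125) = 8/7.
Single-dose peak C₀ = D/Vd = 450/15 = 30 mg/L.
Steady-state peak Cmax,ss = C₀·R = 30 × 8/7 ≈ 34.286 mg/L.
Steady-state trough Cmin,ss = Cmax,ss·f ≈ 34.286 × 0.125 ≈ 4.286 mg/L.
Trough 4.3 mg/L vs MEC 2 mg/L: adequate.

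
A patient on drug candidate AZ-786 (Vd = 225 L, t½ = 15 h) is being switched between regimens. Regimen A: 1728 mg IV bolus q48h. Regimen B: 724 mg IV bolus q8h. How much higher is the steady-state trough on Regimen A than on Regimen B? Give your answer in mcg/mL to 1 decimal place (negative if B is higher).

-6.3 mcg/mL

Regimen A: f = (1/2)^(48/15) ≈ 0.1088; Cmin,ss = (1728/225)·f/(1−f) ≈ 0.938 mcg/mL.
Regimen B: f = (1/2)^(8/15) ≈ 0.6910; Cmin,ss = (724/225)·f/(1−f) ≈ 7.196 mcg/mL.
Difference ≈ 0.938 − 7.196 ≈ -6.258 mcg/mL.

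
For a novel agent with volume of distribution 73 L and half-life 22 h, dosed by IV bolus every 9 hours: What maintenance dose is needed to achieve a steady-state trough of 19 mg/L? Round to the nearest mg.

455 mg

τ/t½ = 9/22 ≈ 0.40909, so f = (1/2)^(9/22) ≈ 0.753098.
Cmin,ss = (D/Vd)·f/(1−f), so D = Cmin,ss·Vd·(1−f)/f.
D = 19 × 73 × (1−f)/f ≈ 19 × 73 × 0.32785 ≈ 454.73 mg.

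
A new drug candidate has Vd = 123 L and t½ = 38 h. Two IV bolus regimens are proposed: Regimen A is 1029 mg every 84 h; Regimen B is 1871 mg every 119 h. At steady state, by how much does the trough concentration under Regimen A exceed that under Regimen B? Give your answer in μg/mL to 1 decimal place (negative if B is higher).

0.3 μg/mL

Regimen A: f = (1/2)^(84/38) ≈ 0.2161; Cmin,ss = (1029/123)·f/(1−f) ≈ 2.306 μg/mL.
Regimen B: f = (1/2)^(119/38) ≈ 0.1141; Cmin,ss = (1871/123)·f/(1−f) ≈ 1.959 μg/mL.
Difference ≈ 2.306 − 1.959 ≈ 0.347 μg/mL.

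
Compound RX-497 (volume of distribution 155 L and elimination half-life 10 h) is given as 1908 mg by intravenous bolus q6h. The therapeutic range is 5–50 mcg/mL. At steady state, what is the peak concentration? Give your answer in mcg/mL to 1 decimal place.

36.2 mcg/mL

Over one 6-h interval, 6/10 ≈ 0.6 half-lives elapse, leaving f ≈ 0.6598 of each dose.
Accumulation ratio R = 1/(1 − f) ≈ 1/0.3402 ≈ 2.9394.
Single-dose peak C₀ = D/Vd = 1908/155 ≈ 12.310 mcg/mL.
Steady-state peak Cmax,ss = C₀·R ≈ 12.310 × 2.9394 ≈ 36.184 mcg/mL.
Peak 36.2 mcg/mL vs MTC 50 mcg/mL: below toxic threshold.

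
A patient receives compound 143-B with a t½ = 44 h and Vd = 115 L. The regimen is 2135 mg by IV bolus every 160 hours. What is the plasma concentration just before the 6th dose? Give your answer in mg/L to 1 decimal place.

1.6 mg/L

f = (1/2)^(τ/t½) = (1/2)^(160/44) ≈ 0.0804.
C₀ = D/Vd = 2135/115 ≈ 18.565 mg/L.
Before the 6th dose, 5 doses have been given. Superposition: Cmin = C₀·(f + f² + … + f^5).
≈ 18.565 × (0.0804 + 0.0065 + 0.0005 + 0.0000 + 0.0000) ≈ 18.565 × 0.0874 ≈ 1.623 mg/L.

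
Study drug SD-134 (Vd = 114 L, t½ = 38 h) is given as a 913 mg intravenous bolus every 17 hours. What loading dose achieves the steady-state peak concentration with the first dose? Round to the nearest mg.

f = (1/2)^(17/38) ≈ 0.733379; accumulation ratio R = 1/(1−f) ≈ 3.75064.
Loading dose to hit Cmax,ss on first dose: D_load = D_maint·R ≈ 913 × 3.75064 ≈ 3424.33 mg.

3424 mg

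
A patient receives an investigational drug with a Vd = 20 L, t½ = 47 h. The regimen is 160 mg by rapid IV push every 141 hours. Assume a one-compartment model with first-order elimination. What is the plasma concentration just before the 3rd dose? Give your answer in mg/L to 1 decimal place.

1.1 mg/L

f = (1/2)^(τ/t½) = (1/2)^(141/47) ≈ 0.1250.
C₀ = D/Vd = 160/20 ≈ 8.000 mg/L.
Before the 3rd dose, 2 doses have been given. Superposition: Cmin = C₀·(f + f²).
≈ 8.000 × (0.1250 + 0.0156) ≈ 8.000 × 0.1406 ≈ 1.125 mg/L.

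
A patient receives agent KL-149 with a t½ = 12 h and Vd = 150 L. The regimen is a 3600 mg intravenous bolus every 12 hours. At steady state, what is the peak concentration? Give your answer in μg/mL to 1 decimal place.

48.0 μg/mL

τ = 12 h = 1 half-life, so f = (1/2)^1 = 0.5.
At steady state, R = 1/(1 − 0.5) = 2/1.
Single-dose peak C₀ = D/Vd = 3600/150 = 24 μg/mL.
Steady-state peak Cmax,ss = C₀·R = 24 × 2/1 ≈ 48.000 μg/mL.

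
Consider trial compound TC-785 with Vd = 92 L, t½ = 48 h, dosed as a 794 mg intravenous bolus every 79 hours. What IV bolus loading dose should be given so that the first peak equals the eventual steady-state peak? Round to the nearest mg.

1167 mg

f = (1/2)^(79/48) ≈ 0.319562; accumulation ratio R = 1/(1−f) ≈ 1.46964.
Loading dose to hit Cmax,ss on first dose: D_load = D_maint·R ≈ 794 × 1.46964 ≈ 1166.89 mg.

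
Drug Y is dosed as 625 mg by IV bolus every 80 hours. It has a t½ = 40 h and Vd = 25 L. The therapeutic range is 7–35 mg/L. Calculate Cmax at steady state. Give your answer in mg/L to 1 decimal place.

The dosing interval is 2 half-lives, so f = 2^(−2) = 0.25.
Accumulation ratio R = 1/(1 − f) = 1/0.75 = 4/3.
Single-dose peak C₀ = D/Vd = 625/25 = 25 mg/L.
Steady-state peak Cmax,ss = C₀·R = 25 × 4/3 ≈ 33.333 mg/L.
Peak 33.3 mg/L vs MTC 35 mg/L: below toxic threshold.

33.3 mg/L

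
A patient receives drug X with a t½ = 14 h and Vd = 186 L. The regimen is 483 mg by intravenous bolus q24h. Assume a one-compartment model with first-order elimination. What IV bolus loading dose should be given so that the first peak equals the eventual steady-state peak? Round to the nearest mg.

695 mg

f = (1/2)^(24/14) ≈ 0.304753; accumulation ratio R = 1/(1−f) ≈ 1.43834.
Loading dose to hit Cmax,ss on first dose: D_load = D_maint·R ≈ 483 × 1.43834 ≈ 694.72 mg.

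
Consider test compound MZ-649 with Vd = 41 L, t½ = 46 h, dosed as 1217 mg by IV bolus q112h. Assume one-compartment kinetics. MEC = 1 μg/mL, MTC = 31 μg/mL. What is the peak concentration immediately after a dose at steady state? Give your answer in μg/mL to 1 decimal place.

τ/t½ = 112/46 ≈ 2.4348, so fraction remaining f = (1/2)^(112/46) ≈ 0.1850.
At steady state, accumulation factor R = 1/(1 − e^(−kτ)) ≈ 1.2270.
Single-dose peak C₀ = D/Vd = 1217/41 ≈ 29.683 μg/mL.
Steady-state peak Cmax,ss = C₀·R ≈ 29.683 × 1.2270 ≈ 36.421 μg/mL.
Peak 36.4 μg/mL vs MTC 31 μg/mL: exceeds toxic threshold.

36.4 μg/mL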